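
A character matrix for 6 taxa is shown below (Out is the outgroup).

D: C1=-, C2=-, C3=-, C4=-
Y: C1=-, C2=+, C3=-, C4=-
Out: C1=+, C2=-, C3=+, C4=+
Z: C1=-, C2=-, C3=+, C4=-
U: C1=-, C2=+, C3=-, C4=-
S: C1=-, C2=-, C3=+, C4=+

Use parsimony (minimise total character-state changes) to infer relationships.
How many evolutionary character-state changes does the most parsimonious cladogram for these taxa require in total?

4

Character polarity is set by the outgroup: the derived state is whichever differs from the outgroup's state, so for C1, C3, C4 the derived state is '-', and for the remaining characters it is '+'.
C1 (derived state '-') is shared by all ingroup taxa — unites the whole ingroup.
C2 (derived state '+') is shared by U and Y — a synapomorphy uniting that clade.
Only D, U, and Y show the derived state '-' for C3, supporting them as a clade.
C4 (derived state '-') is shared by D, U, Y, and Z — a synapomorphy uniting that clade.
Most parsimonious ingroup topology: ((Z,(D,(U,Y))),S).
Changes per character on this tree: C1: 1; C2: 1; C3: 1; C4: 1.
Total = 4.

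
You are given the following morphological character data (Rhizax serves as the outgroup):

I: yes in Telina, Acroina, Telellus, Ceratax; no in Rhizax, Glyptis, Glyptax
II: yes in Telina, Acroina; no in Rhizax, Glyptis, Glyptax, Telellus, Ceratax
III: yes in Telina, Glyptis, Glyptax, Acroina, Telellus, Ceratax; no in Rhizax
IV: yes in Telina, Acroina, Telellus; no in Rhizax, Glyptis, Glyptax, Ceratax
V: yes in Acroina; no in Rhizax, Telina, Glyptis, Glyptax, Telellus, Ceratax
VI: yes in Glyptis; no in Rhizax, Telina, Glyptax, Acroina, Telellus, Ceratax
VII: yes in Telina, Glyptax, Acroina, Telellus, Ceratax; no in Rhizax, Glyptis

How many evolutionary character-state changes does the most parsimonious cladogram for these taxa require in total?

7

The outgroup has state 'no' for every character, so 'yes' is the derived state throughout.
I (derived state 'yes') is shared by Acroina, Ceratax, Telellus, and Telina — a synapomorphy uniting that clade.
Only Acroina and Telina show the derived state 'yes' for II, supporting them as a clade.
All ingroup taxa share the derived state 'yes' for III; it defines the ingroup but does not resolve relationships within it.
IV (derived state 'yes') is shared by Acroina, Telellus, and Telina — a synapomorphy uniting that clade.
V (derived state 'yes') is unique to Acroina (autapomorphy; uninformative for grouping).
VI: derived state 'yes' in Glyptis only — an autapomorphy, so it tells us nothing about relationships among taxa.
VII (derived state 'yes') is shared by Acroina, Ceratax, Glyptax, Telellus, and Telina — a synapomorphy uniting that clade.
Most parsimonious ingroup topology: (((((Telina,Acroina),Telellus),Ceratax),Glyptax),Glyptis).
Changes per character on this tree: I: 1; II: 1; III: 1; IV: 1; V: 1; VI: 1; VII: 1.
Total = 7.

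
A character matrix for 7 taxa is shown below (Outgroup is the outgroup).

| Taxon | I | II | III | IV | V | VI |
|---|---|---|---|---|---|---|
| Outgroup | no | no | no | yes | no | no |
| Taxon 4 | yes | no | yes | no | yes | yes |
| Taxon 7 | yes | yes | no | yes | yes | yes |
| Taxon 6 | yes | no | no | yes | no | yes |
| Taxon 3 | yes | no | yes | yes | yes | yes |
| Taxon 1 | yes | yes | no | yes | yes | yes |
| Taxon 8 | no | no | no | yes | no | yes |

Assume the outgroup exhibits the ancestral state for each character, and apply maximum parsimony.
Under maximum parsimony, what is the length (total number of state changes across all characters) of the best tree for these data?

Character polarity is set by the outgroup: the derived state is whichever differs from the outgroup's state, so for IV the derived state is 'no', and for the remaining characters it is 'yes'.
I: derived state 'yes' in Taxon 1, Taxon 3, Taxon 4, Taxon 6, and Taxon 7 only — synapomorphy for {Taxon 1, Taxon 3, Taxon 4, Taxon 6, Taxon 7}.
II: derived state 'yes' in Taxon 1 and Taxon 7 only — synapomorphy for {Taxon 1, Taxon 7}.
Only Taxon 3 and Taxon 4 show the derived state 'yes' for III, supporting them as a clade.
IV (derived state 'no') is unique to Taxon 4 (autapomorphy; uninformative for grouping).
V (derived state 'yes') is shared by Taxon 1, Taxon 3, Taxon 4, and Taxon 7 — a synapomorphy uniting that clade.
All ingroup taxa share the derived state 'yes' for VI; it defines the ingroup but does not resolve relationships within it.
Most parsimonious ingroup topology: ((((Taxon 4,Taxon 3),(Taxon 7,Taxon 1)),Taxon 6),Taxon 8).
Changes per character on this tree: I: 1; II: 1; III: 1; IV: 1; V: 1; VI: 1.
Total = 6.

6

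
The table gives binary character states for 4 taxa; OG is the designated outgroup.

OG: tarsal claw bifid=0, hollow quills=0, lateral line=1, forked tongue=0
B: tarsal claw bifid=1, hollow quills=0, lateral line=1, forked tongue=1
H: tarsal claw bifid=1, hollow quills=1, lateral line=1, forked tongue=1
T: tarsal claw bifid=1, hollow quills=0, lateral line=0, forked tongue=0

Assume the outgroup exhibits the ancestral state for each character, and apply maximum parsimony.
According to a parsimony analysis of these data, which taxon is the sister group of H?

B

Character polarity is set by the outgroup: the derived state is whichever differs from the outgroup's state, so for lateral line the derived state is '0', and for the remaining characters it is '1'.
All ingroup taxa share the derived state '1' for tarsal claw bifid; it defines the ingroup but does not resolve relationships within it.
hollow quills (derived state '1') is unique to H (autapomorphy; uninformative for grouping).
lateral line: derived state '0' in T only — an autapomorphy, so it tells us nothing about relationships among taxa.
forked tongue (derived state '1') is shared by B and H — a synapomorphy uniting that clade.
Most parsimonious ingroup topology: ((B,H),T).
H and B form a cherry on this tree, so they are sister taxa.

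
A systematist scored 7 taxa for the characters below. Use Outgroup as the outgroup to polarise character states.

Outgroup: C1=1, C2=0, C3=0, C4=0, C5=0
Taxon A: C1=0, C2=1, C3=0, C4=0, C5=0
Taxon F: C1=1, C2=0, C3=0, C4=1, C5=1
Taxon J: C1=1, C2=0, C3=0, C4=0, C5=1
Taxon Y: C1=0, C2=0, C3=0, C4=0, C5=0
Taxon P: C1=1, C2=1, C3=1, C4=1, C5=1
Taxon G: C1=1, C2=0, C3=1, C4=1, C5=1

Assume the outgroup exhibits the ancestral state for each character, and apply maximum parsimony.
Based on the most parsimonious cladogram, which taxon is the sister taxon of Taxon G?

Character polarity is set by the outgroup: the derived state is whichever differs from the outgroup's state, so for C1 the derived state is '0', and for the remaining characters it is '1'.
C1: derived state '0' in Taxon A and Taxon Y only — synapomorphy for {Taxon A, Taxon Y}.
C2 groups Taxon A and Taxon P, which is incompatible with the clades supported by the remaining characters; treating it as convergent (homoplasy) costs fewer steps than any alternative tree.
C3 (derived state '1') is shared by Taxon G and Taxon P — a synapomorphy uniting that clade.
C4: derived state '1' in Taxon F, Taxon G, and Taxon P only — synapomorphy for {Taxon F, Taxon G, Taxon P}.
C5 (derived state '1') is shared by Taxon F, Taxon G, Taxon J, and Taxon P — a synapomorphy uniting that clade.
Most parsimonious ingroup topology: ((Taxon A,Taxon Y),((Taxon F,(Taxon P,Taxon G)),Taxon J)).
Taxon G and Taxon P form a cherry on this tree, so they are sister taxa.

Taxon P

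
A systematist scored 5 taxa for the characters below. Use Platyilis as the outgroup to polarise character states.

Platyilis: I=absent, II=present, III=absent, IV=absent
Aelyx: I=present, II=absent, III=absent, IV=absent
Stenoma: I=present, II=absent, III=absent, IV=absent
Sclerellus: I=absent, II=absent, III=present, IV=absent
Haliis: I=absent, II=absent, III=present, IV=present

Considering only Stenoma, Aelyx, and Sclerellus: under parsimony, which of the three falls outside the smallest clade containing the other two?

Character polarity is set by the outgroup: the derived state is whichever differs from the outgroup's state, so for II the derived state is 'absent', and for the remaining characters it is 'present'.
I: derived state 'present' in Aelyx and Stenoma only — synapomorphy for {Aelyx, Stenoma}.
II (derived state 'absent') is shared by all ingroup taxa — unites the whole ingroup.
Only Haliis and Sclerellus show the derived state 'present' for III, supporting them as a clade.
IV (derived state 'present') is unique to Haliis (autapomorphy; uninformative for grouping).
Most parsimonious ingroup topology: ((Aelyx,Stenoma),(Sclerellus,Haliis)).
Stenoma and Aelyx share a more recent common ancestor with each other than either does with Sclerellus, so Sclerellus is the least closely related of the three.

Sclerellus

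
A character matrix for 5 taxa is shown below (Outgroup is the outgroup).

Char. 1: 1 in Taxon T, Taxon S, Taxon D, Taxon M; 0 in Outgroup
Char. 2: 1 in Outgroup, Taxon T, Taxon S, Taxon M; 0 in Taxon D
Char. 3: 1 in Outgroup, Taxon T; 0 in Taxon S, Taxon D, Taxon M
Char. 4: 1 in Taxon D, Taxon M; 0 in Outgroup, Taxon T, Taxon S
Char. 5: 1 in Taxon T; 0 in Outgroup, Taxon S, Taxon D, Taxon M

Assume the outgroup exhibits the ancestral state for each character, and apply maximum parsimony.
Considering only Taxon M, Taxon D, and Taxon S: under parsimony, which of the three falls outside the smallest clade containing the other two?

Taxon S

Character polarity is set by the outgroup: the derived state is whichever differs from the outgroup's state, so for Char. 2, Char. 3 the derived state is '0', and for the remaining characters it is '1'.
Char. 1 (derived state '1') is shared by all ingroup taxa — unites the whole ingroup.
Char. 2: derived state '0' in Taxon D only — an autapomorphy, so it tells us nothing about relationships among taxa.
Char. 3 (derived state '0') is shared by Taxon D, Taxon M, and Taxon S — a synapomorphy uniting that clade.
Char. 4: derived state '1' in Taxon D and Taxon M only — synapomorphy for {Taxon D, Taxon M}.
Char. 5 (derived state '1') is unique to Taxon T (autapomorphy; uninformative for grouping).
Most parsimonious ingroup topology: (Taxon T,(Taxon S,(Taxon D,Taxon M))).
Taxon M and Taxon D share a more recent common ancestor with each other than either does with Taxon S, so Taxon S is the least closely related of the three.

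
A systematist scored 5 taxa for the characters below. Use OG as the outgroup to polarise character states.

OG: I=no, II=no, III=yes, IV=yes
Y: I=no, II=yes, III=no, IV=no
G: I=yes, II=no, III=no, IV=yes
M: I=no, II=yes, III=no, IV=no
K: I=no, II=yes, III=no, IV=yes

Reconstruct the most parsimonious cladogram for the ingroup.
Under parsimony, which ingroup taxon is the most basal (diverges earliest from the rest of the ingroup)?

G

Character polarity is set by the outgroup: the derived state is whichever differs from the outgroup's state, so for III, IV the derived state is 'no', and for the remaining characters it is 'yes'.
I: derived state 'yes' in G only — an autapomorphy, so it tells us nothing about relationships among taxa.
Only K, M, and Y show the derived state 'yes' for II, supporting them as a clade.
III (derived state 'no') is shared by all ingroup taxa — unites the whole ingroup.
Only M and Y show the derived state 'no' for IV, supporting them as a clade.
Most parsimonious ingroup topology: (((Y,M),K),G).
G is sister to the clade containing all other ingroup taxa, so it is the earliest-diverging (most basal) ingroup lineage.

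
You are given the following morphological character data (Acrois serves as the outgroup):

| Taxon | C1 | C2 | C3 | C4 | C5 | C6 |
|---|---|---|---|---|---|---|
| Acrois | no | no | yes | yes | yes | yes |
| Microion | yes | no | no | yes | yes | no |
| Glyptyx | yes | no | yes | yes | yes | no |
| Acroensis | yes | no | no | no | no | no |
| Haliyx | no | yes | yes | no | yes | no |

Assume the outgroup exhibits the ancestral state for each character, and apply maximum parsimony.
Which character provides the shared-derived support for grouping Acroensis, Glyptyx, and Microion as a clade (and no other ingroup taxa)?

Character polarity is set by the outgroup: the derived state is whichever differs from the outgroup's state, so for C3, C4, C5, C6 the derived state is 'no', and for the remaining characters it is 'yes'.
Only Acroensis, Glyptyx, and Microion show the derived state 'yes' for C1, supporting them as a clade.
C2: derived state 'yes' in Haliyx only — an autapomorphy, so it tells us nothing about relationships among taxa.
C3 (derived state 'no') is shared by Acroensis and Microion — a synapomorphy uniting that clade.
C4 (state 'no') occurs in Acroensis and Haliyx but conflicts with the nesting implied by the other characters — most parsimoniously interpreted as homoplasy.
C5 (derived state 'no') is unique to Acroensis (autapomorphy; uninformative for grouping).
C6 (derived state 'no') is shared by all ingroup taxa — unites the whole ingroup.
Most parsimonious ingroup topology: (((Microion,Acroensis),Glyptyx),Haliyx).
The clade {Acroensis, Glyptyx, Microion} is supported by C1: its derived state 'yes' occurs in exactly those taxa and in no other taxon (including the outgroup).

C1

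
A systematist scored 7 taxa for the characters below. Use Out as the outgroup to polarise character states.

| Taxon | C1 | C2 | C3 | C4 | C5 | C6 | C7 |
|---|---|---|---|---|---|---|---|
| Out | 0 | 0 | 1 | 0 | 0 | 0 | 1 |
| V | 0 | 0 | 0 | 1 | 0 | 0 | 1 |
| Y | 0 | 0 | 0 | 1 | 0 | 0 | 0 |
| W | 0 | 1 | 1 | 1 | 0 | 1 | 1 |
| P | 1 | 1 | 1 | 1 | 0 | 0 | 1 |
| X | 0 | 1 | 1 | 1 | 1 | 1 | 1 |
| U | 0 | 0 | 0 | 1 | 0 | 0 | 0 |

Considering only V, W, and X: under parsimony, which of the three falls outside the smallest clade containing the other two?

V

Character polarity is set by the outgroup: the derived state is whichever differs from the outgroup's state, so for C3, C7 the derived state is '0', and for the remaining characters it is '1'.
C1 (derived state '1') is unique to P (autapomorphy; uninformative for grouping).
Only P, W, and X show the derived state '1' for C2, supporting them as a clade.
C3: derived state '0' in U, V, and Y only — synapomorphy for {U, V, Y}.
C4 (derived state '1') is shared by all ingroup taxa — unites the whole ingroup.
C5 (derived state '1') is unique to X (autapomorphy; uninformative for grouping).
Only W and X show the derived state '1' for C6, supporting them as a clade.
C7 (derived state '0') is shared by U and Y — a synapomorphy uniting that clade.
Most parsimonious ingroup topology: ((V,(Y,U)),((W,X),P)).
X and W share a more recent common ancestor with each other than either does with V, so V is the least closely related of the three.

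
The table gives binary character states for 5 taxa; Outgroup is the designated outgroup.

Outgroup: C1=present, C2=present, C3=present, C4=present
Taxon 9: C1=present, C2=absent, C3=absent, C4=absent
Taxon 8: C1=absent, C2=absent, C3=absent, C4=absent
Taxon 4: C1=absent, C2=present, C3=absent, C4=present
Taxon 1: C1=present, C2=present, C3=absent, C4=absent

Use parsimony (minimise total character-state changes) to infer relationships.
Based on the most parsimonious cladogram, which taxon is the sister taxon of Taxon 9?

The outgroup has state 'present' for every character, so 'absent' is the derived state throughout.
C1 (state 'absent') occurs in Taxon 4 and Taxon 8 but conflicts with the nesting implied by the other characters — most parsimoniously interpreted as homoplasy.
C2: derived state 'absent' in Taxon 8 and Taxon 9 only — synapomorphy for {Taxon 8, Taxon 9}.
All ingroup taxa share the derived state 'absent' for C3; it defines the ingroup but does not resolve relationships within it.
Only Taxon 1, Taxon 8, and Taxon 9 show the derived state 'absent' for C4, supporting them as a clade.
Most parsimonious ingroup topology: (((Taxon 9,Taxon 8),Taxon 1),Taxon 4).
Taxon 9 and Taxon 8 form a cherry on this tree, so they are sister taxa.

Taxon 8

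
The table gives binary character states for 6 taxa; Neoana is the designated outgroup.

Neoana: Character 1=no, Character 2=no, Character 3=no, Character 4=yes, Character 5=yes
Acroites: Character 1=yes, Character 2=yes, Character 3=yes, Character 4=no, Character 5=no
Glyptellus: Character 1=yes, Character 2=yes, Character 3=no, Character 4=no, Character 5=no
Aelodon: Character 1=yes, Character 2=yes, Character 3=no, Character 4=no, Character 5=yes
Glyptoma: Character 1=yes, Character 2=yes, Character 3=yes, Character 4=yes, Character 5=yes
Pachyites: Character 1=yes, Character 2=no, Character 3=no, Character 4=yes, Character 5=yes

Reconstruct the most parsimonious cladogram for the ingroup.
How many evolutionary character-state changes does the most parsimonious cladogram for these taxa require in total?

6

Character polarity is set by the outgroup: the derived state is whichever differs from the outgroup's state, so for Character 4, Character 5 the derived state is 'no', and for the remaining characters it is 'yes'.
All ingroup taxa share the derived state 'yes' for Character 1; it defines the ingroup but does not resolve relationships within it.
Only Acroites, Aelodon, Glyptellus, and Glyptoma show the derived state 'yes' for Character 2, supporting them as a clade.
Character 3 (state 'yes') occurs in Acroites and Glyptoma but conflicts with the nesting implied by the other characters — most parsimoniously interpreted as homoplasy.
Character 4: derived state 'no' in Acroites, Aelodon, and Glyptellus only — synapomorphy for {Acroites, Aelodon, Glyptellus}.
Character 5: derived state 'no' in Acroites and Glyptellus only — synapomorphy for {Acroites, Glyptellus}.
Most parsimonious ingroup topology: ((((Acroites,Glyptellus),Aelodon),Glyptoma),Pachyites).
Changes per character on this tree: Character 1: 1; Character 2: 1; Character 3: 2; Character 4: 1; Character 5: 1.
Total = 6.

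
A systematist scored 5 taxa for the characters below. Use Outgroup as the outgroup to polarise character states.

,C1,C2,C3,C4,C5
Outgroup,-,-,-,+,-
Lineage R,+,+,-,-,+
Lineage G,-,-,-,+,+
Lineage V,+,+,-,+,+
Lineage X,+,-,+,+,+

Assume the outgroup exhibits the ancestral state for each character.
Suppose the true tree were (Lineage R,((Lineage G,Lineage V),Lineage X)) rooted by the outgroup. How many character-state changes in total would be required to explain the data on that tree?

Map each character onto (Lineage R,((Lineage G,Lineage V),Lineage X)) (rooted by Outgroup) and count the minimum state changes it requires (Fitch parsimony):
C1: 2; C2: 2; C3: 1; C4: 1; C5: 1.
Total tree length = 7.

7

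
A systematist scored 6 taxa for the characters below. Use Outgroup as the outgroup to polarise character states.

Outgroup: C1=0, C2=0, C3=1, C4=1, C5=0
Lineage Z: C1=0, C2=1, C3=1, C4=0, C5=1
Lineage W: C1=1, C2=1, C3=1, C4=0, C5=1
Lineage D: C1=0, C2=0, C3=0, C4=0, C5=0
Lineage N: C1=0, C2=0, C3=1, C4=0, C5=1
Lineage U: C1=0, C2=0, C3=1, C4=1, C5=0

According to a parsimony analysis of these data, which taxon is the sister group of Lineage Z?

Lineage W

Character polarity is set by the outgroup: the derived state is whichever differs from the outgroup's state, so for C3, C4 the derived state is '0', and for the remaining characters it is '1'.
C1 (derived state '1') is unique to Lineage W (autapomorphy; uninformative for grouping).
C2 (derived state '1') is shared by Lineage W and Lineage Z — a synapomorphy uniting that clade.
C3 (derived state '0') is unique to Lineage D (autapomorphy; uninformative for grouping).
C4: derived state '0' in Lineage D, Lineage N, Lineage W, and Lineage Z only — synapomorphy for {Lineage D, Lineage N, Lineage W, Lineage Z}.
C5 (derived state '1') is shared by Lineage N, Lineage W, and Lineage Z — a synapomorphy uniting that clade.
Most parsimonious ingroup topology: ((((Lineage Z,Lineage W),Lineage N),Lineage D),Lineage U).
Lineage Z and Lineage W form a cherry on this tree, so they are sister taxa.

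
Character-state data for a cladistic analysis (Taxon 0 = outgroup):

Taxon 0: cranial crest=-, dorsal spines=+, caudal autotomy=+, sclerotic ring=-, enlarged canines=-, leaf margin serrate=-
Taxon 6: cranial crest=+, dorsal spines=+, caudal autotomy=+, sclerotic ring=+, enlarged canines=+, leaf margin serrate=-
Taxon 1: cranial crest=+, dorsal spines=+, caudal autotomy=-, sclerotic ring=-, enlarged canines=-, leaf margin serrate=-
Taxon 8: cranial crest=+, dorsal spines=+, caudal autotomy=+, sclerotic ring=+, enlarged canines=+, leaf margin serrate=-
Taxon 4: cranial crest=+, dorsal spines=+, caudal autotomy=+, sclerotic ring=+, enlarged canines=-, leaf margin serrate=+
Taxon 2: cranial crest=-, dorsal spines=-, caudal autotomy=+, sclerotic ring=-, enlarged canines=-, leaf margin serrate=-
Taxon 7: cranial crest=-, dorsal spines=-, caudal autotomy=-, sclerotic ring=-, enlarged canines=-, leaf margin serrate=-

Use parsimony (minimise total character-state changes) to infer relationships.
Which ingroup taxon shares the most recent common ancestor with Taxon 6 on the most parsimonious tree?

Taxon 8

Character polarity is set by the outgroup: the derived state is whichever differs from the outgroup's state, so for dorsal spines, caudal autotomy the derived state is '-', and for the remaining characters it is '+'.
cranial crest: derived state '+' in Taxon 1, Taxon 4, Taxon 6, and Taxon 8 only — synapomorphy for {Taxon 1, Taxon 4, Taxon 6, Taxon 8}.
dorsal spines: derived state '-' in Taxon 2 and Taxon 7 only — synapomorphy for {Taxon 2, Taxon 7}.
caudal autotomy groups Taxon 1 and Taxon 7, which is incompatible with the clades supported by the remaining characters; treating it as convergent (homoplasy) costs fewer steps than any alternative tree.
Only Taxon 4, Taxon 6, and Taxon 8 show the derived state '+' for sclerotic ring, supporting them as a clade.
enlarged canines (derived state '+') is shared by Taxon 6 and Taxon 8 — a synapomorphy uniting that clade.
leaf margin serrate (derived state '+') is unique to Taxon 4 (autapomorphy; uninformative for grouping).
Most parsimonious ingroup topology: ((((Taxon 6,Taxon 8),Taxon 4),Taxon 1),(Taxon 2,Taxon 7)).
Taxon 6 and Taxon 8 form a cherry on this tree, so they are sister taxa.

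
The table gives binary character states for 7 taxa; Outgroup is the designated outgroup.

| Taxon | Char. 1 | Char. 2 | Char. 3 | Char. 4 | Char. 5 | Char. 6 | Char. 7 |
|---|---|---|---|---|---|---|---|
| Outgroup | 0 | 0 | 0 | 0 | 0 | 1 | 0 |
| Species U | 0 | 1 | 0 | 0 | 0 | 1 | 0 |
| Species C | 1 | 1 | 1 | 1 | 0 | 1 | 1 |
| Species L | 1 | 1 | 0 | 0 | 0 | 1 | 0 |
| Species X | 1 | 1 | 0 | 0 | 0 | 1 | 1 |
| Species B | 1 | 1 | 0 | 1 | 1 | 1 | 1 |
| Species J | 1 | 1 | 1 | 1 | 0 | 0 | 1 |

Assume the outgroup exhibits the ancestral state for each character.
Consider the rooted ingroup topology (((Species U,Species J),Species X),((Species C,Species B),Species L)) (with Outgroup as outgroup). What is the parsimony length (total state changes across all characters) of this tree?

12

Map each character onto (((Species U,Species J),Species X),((Species C,Species B),Species L)) (rooted by Outgroup) and count the minimum state changes it requires (Fitch parsimony):
Char. 1: 2; Char. 2: 1; Char. 3: 2; Char. 4: 2; Char. 5: 1; Char. 6: 1; Char. 7: 3.
Total tree length = 12.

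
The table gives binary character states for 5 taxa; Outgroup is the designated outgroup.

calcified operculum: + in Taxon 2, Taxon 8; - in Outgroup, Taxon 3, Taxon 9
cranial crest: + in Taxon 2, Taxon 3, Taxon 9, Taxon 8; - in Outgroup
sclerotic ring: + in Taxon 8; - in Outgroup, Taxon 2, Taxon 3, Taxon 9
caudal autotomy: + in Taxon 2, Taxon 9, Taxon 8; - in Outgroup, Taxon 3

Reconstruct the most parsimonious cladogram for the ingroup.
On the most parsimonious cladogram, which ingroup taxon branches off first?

The outgroup has state '-' for every character, so '+' is the derived state throughout.
calcified operculum: derived state '+' in Taxon 2 and Taxon 8 only — synapomorphy for {Taxon 2, Taxon 8}.
All ingroup taxa share the derived state '+' for cranial crest; it defines the ingroup but does not resolve relationships within it.
sclerotic ring: derived state '+' in Taxon 8 only — an autapomorphy, so it tells us nothing about relationships among taxa.
Only Taxon 2, Taxon 8, and Taxon 9 show the derived state '+' for caudal autotomy, supporting them as a clade.
Most parsimonious ingroup topology: (((Taxon 2,Taxon 8),Taxon 9),Taxon 3).
Taxon 3 is sister to the clade containing all other ingroup taxa, so it is the earliest-diverging (most basal) ingroup lineage.

Taxon 3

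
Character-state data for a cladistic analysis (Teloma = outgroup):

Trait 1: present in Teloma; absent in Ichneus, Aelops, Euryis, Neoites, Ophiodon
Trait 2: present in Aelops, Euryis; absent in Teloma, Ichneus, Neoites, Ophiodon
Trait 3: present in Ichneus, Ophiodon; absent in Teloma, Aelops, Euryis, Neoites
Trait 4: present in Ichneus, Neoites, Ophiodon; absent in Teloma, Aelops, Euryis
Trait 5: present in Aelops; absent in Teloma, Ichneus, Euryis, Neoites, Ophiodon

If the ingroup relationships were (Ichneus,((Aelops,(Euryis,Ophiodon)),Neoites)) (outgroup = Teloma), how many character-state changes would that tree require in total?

9

Map each character onto (Ichneus,((Aelops,(Euryis,Ophiodon)),Neoites)) (rooted by Teloma) and count the minimum state changes it requires (Fitch parsimony):
Trait 1: 1; Trait 2: 2; Trait 3: 2; Trait 4: 3; Trait 5: 1.
Total tree length = 9.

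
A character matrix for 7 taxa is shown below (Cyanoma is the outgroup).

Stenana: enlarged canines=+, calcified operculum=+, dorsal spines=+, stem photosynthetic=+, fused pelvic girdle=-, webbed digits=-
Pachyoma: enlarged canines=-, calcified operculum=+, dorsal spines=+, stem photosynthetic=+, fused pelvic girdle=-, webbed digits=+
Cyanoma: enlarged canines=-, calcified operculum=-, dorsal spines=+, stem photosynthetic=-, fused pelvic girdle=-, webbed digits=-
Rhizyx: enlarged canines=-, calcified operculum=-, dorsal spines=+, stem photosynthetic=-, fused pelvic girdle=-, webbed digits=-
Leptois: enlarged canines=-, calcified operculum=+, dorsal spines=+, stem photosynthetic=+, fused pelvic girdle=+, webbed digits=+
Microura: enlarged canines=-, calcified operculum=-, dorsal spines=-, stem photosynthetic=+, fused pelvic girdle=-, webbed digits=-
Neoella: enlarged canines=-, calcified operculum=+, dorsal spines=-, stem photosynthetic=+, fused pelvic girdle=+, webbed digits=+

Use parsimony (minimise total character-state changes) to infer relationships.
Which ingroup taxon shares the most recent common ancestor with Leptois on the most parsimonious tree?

Neoella

Character polarity is set by the outgroup: the derived state is whichever differs from the outgroup's state, so for dorsal spines the derived state is '-', and for the remaining characters it is '+'.
enlarged canines: derived state '+' in Stenana only — an autapomorphy, so it tells us nothing about relationships among taxa.
calcified operculum (derived state '+') is shared by Leptois, Neoella, Pachyoma, and Stenana — a synapomorphy uniting that clade.
dorsal spines groups Microura and Neoella, which is incompatible with the clades supported by the remaining characters; treating it as convergent (homoplasy) costs fewer steps than any alternative tree.
stem photosynthetic (derived state '+') is shared by Leptois, Microura, Neoella, Pachyoma, and Stenana — a synapomorphy uniting that clade.
fused pelvic girdle: derived state '+' in Leptois and Neoella only — synapomorphy for {Leptois, Neoella}.
webbed digits (derived state '+') is shared by Leptois, Neoella, and Pachyoma — a synapomorphy uniting that clade.
Most parsimonious ingroup topology: (((((Leptois,Neoella),Pachyoma),Stenana),Microura),Rhizyx).
Leptois and Neoella form a cherry on this tree, so they are sister taxa.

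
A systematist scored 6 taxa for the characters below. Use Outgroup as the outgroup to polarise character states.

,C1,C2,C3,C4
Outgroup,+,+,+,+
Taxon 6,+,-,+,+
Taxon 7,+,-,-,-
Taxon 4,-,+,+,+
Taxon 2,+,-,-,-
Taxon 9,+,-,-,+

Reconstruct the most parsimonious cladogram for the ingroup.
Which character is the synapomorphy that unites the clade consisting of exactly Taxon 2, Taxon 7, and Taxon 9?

The outgroup has state '+' for every character, so '-' is the derived state throughout.
C1 (derived state '-') is unique to Taxon 4 (autapomorphy; uninformative for grouping).
Only Taxon 2, Taxon 6, Taxon 7, and Taxon 9 show the derived state '-' for C2, supporting them as a clade.
Only Taxon 2, Taxon 7, and Taxon 9 show the derived state '-' for C3, supporting them as a clade.
C4: derived state '-' in Taxon 2 and Taxon 7 only — synapomorphy for {Taxon 2, Taxon 7}.
Most parsimonious ingroup topology: ((Taxon 6,((Taxon 7,Taxon 2),Taxon 9)),Taxon 4).
The clade {Taxon 2, Taxon 7, Taxon 9} is supported by C3: its derived state '-' occurs in exactly those taxa and in no other taxon (including the outgroup).

C3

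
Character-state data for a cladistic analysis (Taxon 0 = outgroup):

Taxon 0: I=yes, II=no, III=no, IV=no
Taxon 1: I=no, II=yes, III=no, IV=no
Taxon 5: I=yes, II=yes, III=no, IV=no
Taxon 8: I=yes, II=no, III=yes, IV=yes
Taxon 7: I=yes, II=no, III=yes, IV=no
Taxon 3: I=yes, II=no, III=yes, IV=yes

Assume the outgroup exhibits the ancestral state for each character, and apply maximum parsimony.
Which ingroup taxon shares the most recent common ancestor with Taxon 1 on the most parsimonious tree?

Character polarity is set by the outgroup: the derived state is whichever differs from the outgroup's state, so for I the derived state is 'no', and for the remaining characters it is 'yes'.
I: derived state 'no' in Taxon 1 only — an autapomorphy, so it tells us nothing about relationships among taxa.
Only Taxon 1 and Taxon 5 show the derived state 'yes' for II, supporting them as a clade.
Only Taxon 3, Taxon 7, and Taxon 8 show the derived state 'yes' for III, supporting them as a clade.
Only Taxon 3 and Taxon 8 show the derived state 'yes' for IV, supporting them as a clade.
Most parsimonious ingroup topology: ((Taxon 1,Taxon 5),((Taxon 8,Taxon 3),Taxon 7)).
Taxon 1 and Taxon 5 form a cherry on this tree, so they are sister taxa.

Taxon 5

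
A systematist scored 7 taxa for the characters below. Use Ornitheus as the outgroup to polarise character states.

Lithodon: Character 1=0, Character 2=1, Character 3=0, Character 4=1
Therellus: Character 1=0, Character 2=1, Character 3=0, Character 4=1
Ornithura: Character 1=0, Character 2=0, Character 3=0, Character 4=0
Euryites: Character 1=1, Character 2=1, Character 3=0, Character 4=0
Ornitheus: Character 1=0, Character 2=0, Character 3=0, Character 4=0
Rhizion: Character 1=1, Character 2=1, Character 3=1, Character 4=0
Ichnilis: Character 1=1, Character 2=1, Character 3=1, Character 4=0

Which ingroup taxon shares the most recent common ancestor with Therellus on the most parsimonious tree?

The outgroup has state '0' for every character, so '1' is the derived state throughout.
Character 1: derived state '1' in Euryites, Ichnilis, and Rhizion only — synapomorphy for {Euryites, Ichnilis, Rhizion}.
Character 2: derived state '1' in Euryites, Ichnilis, Lithodon, Rhizion, and Therellus only — synapomorphy for {Euryites, Ichnilis, Lithodon, Rhizion, Therellus}.
Only Ichnilis and Rhizion show the derived state '1' for Character 3, supporting them as a clade.
Character 4: derived state '1' in Lithodon and Therellus only — synapomorphy for {Lithodon, Therellus}.
Most parsimonious ingroup topology: (((Lithodon,Therellus),((Rhizion,Ichnilis),Euryites)),Ornithura).
Therellus and Lithodon form a cherry on this tree, so they are sister taxa.

Lithodon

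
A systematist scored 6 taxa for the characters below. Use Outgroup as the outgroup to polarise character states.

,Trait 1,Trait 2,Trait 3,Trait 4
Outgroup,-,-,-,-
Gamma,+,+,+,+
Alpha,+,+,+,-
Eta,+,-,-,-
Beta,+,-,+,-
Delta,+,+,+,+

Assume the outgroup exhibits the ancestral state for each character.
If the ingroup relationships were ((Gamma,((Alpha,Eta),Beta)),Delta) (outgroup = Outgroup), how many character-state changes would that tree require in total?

Map each character onto ((Gamma,((Alpha,Eta),Beta)),Delta) (rooted by Outgroup) and count the minimum state changes it requires (Fitch parsimony):
Trait 1: 1; Trait 2: 3; Trait 3: 2; Trait 4: 2.
Total tree length = 8.

8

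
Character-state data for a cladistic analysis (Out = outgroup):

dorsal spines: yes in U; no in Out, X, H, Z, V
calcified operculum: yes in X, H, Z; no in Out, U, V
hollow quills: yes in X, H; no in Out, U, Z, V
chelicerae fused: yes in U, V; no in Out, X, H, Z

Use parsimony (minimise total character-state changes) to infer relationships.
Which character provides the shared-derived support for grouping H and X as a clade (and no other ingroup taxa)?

hollow quills

The outgroup has state 'no' for every character, so 'yes' is the derived state throughout.
dorsal spines (derived state 'yes') is unique to U (autapomorphy; uninformative for grouping).
calcified operculum: derived state 'yes' in H, X, and Z only — synapomorphy for {H, X, Z}.
hollow quills (derived state 'yes') is shared by H and X — a synapomorphy uniting that clade.
Only U and V show the derived state 'yes' for chelicerae fused, supporting them as a clade.
Most parsimonious ingroup topology: ((U,V),((X,H),Z)).
The clade {H, X} is supported by hollow quills: its derived state 'yes' occurs in exactly those taxa and in no other taxon (including the outgroup).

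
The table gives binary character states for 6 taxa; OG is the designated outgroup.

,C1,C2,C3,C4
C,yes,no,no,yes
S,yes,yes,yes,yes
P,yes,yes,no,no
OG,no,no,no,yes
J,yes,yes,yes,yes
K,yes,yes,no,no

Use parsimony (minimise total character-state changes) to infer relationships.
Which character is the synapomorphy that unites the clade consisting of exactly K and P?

C4

Character polarity is set by the outgroup: the derived state is whichever differs from the outgroup's state, so for C4 the derived state is 'no', and for the remaining characters it is 'yes'.
C1 (derived state 'yes') is shared by all ingroup taxa — unites the whole ingroup.
C2: derived state 'yes' in J, K, P, and S only — synapomorphy for {J, K, P, S}.
C3 (derived state 'yes') is shared by J and S — a synapomorphy uniting that clade.
C4 (derived state 'no') is shared by K and P — a synapomorphy uniting that clade.
Most parsimonious ingroup topology: (C,((K,P),(J,S))).
The clade {K, P} is supported by C4: its derived state 'no' occurs in exactly those taxa and in no other taxon (including the outgroup).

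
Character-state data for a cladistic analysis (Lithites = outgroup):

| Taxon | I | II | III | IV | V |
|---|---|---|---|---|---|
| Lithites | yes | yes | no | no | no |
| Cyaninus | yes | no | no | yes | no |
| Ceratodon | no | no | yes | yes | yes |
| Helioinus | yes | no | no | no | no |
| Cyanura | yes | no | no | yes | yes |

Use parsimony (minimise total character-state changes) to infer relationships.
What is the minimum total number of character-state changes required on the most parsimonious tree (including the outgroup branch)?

Character polarity is set by the outgroup: the derived state is whichever differs from the outgroup's state, so for I, II the derived state is 'no', and for the remaining characters it is 'yes'.
I: derived state 'no' in Ceratodon only — an autapomorphy, so it tells us nothing about relationships among taxa.
II (derived state 'no') is shared by all ingroup taxa — unites the whole ingroup.
III: derived state 'yes' in Ceratodon only — an autapomorphy, so it tells us nothing about relationships among taxa.
IV (derived state 'yes') is shared by Ceratodon, Cyaninus, and Cyanura — a synapomorphy uniting that clade.
V (derived state 'yes') is shared by Ceratodon and Cyanura — a synapomorphy uniting that clade.
Most parsimonious ingroup topology: ((Cyaninus,(Ceratodon,Cyanura)),Helioinus).
Changes per character on this tree: I: 1; II: 1; III: 1; IV: 1; V: 1.
Total = 5.

5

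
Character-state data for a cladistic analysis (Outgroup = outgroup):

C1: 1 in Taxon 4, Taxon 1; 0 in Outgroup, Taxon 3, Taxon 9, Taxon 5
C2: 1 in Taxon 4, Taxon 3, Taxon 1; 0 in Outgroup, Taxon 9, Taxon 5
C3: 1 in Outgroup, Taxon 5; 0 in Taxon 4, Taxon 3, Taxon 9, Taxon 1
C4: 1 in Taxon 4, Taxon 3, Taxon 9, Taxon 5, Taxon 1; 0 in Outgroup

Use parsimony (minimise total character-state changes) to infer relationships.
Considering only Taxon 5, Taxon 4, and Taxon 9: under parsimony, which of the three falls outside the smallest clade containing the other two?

Taxon 5

Character polarity is set by the outgroup: the derived state is whichever differs from the outgroup's state, so for C3 the derived state is '0', and for the remaining characters it is '1'.
C1 (derived state '1') is shared by Taxon 1 and Taxon 4 — a synapomorphy uniting that clade.
Only Taxon 1, Taxon 3, and Taxon 4 show the derived state '1' for C2, supporting them as a clade.
Only Taxon 1, Taxon 3, Taxon 4, and Taxon 9 show the derived state '0' for C3, supporting them as a clade.
C4 (derived state '1') is shared by all ingroup taxa — unites the whole ingroup.
Most parsimonious ingroup topology: ((((Taxon 4,Taxon 1),Taxon 3),Taxon 9),Taxon 5).
Taxon 9 and Taxon 4 share a more recent common ancestor with each other than either does with Taxon 5, so Taxon 5 is the least closely related of the three.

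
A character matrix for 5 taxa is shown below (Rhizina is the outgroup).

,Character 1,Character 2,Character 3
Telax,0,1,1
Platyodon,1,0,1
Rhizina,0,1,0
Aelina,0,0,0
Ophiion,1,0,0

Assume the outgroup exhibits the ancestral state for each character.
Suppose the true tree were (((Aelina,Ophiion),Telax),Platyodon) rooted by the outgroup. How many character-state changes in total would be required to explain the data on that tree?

6

Map each character onto (((Aelina,Ophiion),Telax),Platyodon) (rooted by Rhizina) and count the minimum state changes it requires (Fitch parsimony):
Character 1: 2; Character 2: 2; Character 3: 2.
Total tree length = 6.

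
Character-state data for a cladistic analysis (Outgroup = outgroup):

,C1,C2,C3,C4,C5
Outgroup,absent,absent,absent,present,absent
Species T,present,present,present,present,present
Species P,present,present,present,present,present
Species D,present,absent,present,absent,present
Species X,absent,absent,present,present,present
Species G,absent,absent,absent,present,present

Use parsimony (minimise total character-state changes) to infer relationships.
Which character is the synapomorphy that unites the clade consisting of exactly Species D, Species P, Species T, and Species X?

C3

Character polarity is set by the outgroup: the derived state is whichever differs from the outgroup's state, so for C4 the derived state is 'absent', and for the remaining characters it is 'present'.
C1: derived state 'present' in Species D, Species P, and Species T only — synapomorphy for {Species D, Species P, Species T}.
C2 (derived state 'present') is shared by Species P and Species T — a synapomorphy uniting that clade.
Only Species D, Species P, Species T, and Species X show the derived state 'present' for C3, supporting them as a clade.
C4: derived state 'absent' in Species D only — an autapomorphy, so it tells us nothing about relationships among taxa.
C5 (derived state 'present') is shared by all ingroup taxa — unites the whole ingroup.
Most parsimonious ingroup topology: ((((Species T,Species P),Species D),Species X),Species G).
The clade {Species D, Species P, Species T, Species X} is supported by C3: its derived state 'present' occurs in exactly those taxa and in no other taxon (including the outgroup).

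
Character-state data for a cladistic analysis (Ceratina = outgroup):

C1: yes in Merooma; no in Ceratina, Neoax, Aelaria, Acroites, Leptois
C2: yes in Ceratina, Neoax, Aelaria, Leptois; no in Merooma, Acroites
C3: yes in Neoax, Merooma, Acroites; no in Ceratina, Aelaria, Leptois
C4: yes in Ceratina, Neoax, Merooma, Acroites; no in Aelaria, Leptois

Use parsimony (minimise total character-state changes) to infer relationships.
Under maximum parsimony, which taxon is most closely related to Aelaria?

Leptois

Character polarity is set by the outgroup: the derived state is whichever differs from the outgroup's state, so for C2, C4 the derived state is 'no', and for the remaining characters it is 'yes'.
C1: derived state 'yes' in Merooma only — an autapomorphy, so it tells us nothing about relationships among taxa.
Only Acroites and Merooma show the derived state 'no' for C2, supporting them as a clade.
C3 (derived state 'yes') is shared by Acroites, Merooma, and Neoax — a synapomorphy uniting that clade.
Only Aelaria and Leptois show the derived state 'no' for C4, supporting them as a clade.
Most parsimonious ingroup topology: ((Neoax,(Merooma,Acroites)),(Aelaria,Leptois)).
Aelaria and Leptois form a cherry on this tree, so they are sister taxa.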